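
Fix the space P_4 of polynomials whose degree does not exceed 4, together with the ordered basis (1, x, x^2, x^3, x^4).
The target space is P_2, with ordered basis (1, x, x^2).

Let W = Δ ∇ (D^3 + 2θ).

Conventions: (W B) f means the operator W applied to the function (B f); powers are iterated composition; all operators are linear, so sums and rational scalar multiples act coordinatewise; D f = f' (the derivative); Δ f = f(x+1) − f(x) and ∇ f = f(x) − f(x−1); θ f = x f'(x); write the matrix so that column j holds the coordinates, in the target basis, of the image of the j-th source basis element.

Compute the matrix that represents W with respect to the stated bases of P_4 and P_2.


the matrix is [[0, 0, 8, 0, 16]; [0, 0, 0, 36, 0]; [0, 0, 0, 0, 96]] (rows listed top to bottom)

image of 1: 0
image of x: 0
image of x^2: 8
image of x^3: 36x
image of x^4: 96x^2 + 16
each image's coordinates form column j of the matrix


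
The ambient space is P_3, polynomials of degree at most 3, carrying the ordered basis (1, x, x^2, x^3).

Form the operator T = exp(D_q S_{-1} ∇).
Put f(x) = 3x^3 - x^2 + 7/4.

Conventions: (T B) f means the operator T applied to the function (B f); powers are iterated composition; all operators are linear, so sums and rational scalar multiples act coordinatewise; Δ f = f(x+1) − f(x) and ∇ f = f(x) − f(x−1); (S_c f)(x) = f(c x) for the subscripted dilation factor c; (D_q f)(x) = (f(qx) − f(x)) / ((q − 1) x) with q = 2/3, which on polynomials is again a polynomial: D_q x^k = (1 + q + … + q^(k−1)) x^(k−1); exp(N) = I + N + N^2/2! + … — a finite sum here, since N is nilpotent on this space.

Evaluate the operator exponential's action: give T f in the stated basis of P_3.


the image equals g(x) = 3x^3 - x^2 + 15x + 51/4

order-1 term: 15x + 11
the series for exp(D_q S_{-1} ∇) f terminates at order 1
exp(D_q S_{-1} ∇) f = 3x^3 - x^2 + 15x + 51/4


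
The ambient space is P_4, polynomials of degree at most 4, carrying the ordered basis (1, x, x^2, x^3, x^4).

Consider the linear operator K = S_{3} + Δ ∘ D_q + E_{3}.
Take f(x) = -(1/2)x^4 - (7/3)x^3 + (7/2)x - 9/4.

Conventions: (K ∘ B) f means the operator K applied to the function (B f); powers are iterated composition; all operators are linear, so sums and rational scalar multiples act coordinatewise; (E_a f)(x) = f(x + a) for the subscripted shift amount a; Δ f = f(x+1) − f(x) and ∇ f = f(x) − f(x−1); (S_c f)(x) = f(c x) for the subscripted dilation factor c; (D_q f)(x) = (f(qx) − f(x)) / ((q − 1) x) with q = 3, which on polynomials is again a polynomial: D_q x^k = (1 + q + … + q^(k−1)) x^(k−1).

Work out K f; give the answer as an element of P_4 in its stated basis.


S_{3} f = -(81/2)x^4 - 63x^3 + (21/2)x - 9/4
D_q f = -20x^3 - (91/3)x^2 + 7/2
Δ D_q f = -60x^2 - (362/3)x - 151/3
E_{3} f = -(1/2)x^4 - (25/3)x^3 - 48x^2 - (227/2)x - 381/4
(S_{3} + Δ ∘ D_q + E_{3}) f = -41x^4 - (214/3)x^3 - 108x^2 - (671/3)x - 887/6

g(x) = -41x^4 - (214/3)x^3 - 108x^2 - (671/3)x - 887/6


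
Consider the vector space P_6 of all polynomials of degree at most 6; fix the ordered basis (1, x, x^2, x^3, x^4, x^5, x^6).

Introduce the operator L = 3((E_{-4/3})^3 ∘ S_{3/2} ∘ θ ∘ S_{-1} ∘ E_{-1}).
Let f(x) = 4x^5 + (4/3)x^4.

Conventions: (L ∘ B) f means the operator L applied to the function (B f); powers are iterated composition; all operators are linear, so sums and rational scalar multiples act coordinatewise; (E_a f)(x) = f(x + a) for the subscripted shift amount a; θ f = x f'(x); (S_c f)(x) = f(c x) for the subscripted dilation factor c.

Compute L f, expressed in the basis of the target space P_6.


the result is g(x) = -(3645/8)x^5 + (15957/2)x^4 - 55809x^3 + 194940x^2 - 340050x + 237000

E_{-1} f = 4x^5 - (56/3)x^4 + (104/3)x^3 - 32x^2 + (44/3)x - 8/3
S_{-1} E_{-1} f = -4x^5 - (56/3)x^4 - (104/3)x^3 - 32x^2 - (44/3)x - 8/3
θ S_{-1} E_{-1} f = -20x^5 - (224/3)x^4 - 104x^3 - 64x^2 - (44/3)x
S_{3/2} (θ ∘ S_{-1} ∘ E_{-1}) f = -(1215/8)x^5 - 378x^4 - 351x^3 - 144x^2 - 22x
E_{-4/3} S_{3/2} (θ ∘ S_{-1} ∘ E_{-1}) f = -(1215/8)x^5 + (1269/2)x^4 - 1035x^3 + 828x^2 - 326x + 152/3
E_{-4/3} E_{-4/3} S_{3/2} (θ ∘ S_{-1} ∘ E_{-1}) f = -(1215/8)x^5 + 1647x^4 - 7119x^3 + 15336x^2 - 16470x + 7056
E_{-4/3} E_{-4/3} E_{-4/3} S_{3/2} (θ ∘ S_{-1} ∘ E_{-1}) f = -(1215/8)x^5 + (5319/2)x^4 - 18603x^3 + 64980x^2 - 113350x + 79000
(3((E_{-4/3})^3 ∘ S_{3/2} ∘ θ ∘ S_{-1} ∘ E_{-1})) f = -(3645/8)x^5 + (15957/2)x^4 - 55809x^3 + 194940x^2 - 340050x + 237000


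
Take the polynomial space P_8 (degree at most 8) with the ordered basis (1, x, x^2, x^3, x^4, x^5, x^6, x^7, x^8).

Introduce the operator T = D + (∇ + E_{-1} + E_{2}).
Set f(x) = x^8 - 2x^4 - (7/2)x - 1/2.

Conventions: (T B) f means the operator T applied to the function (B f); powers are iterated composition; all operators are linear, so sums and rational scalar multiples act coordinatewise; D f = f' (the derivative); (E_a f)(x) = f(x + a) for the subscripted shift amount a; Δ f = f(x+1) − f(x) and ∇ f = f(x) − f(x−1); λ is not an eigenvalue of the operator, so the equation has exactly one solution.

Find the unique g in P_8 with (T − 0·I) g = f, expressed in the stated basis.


the image equals g(x) = (1/2)x^8 - 6x^7 + 35x^6 - 175x^5 + (1643/2)x^4 - 2997x^3 + (15993/2)x^2 - (57701/4)x + 104485/8

write g with unknown coordinates in the stated basis and equate coefficients in (T − 0·I) g = f
solving from the highest basis element down gives g = (1/2)x^8 - 6x^7 + 35x^6 - 175x^5 + (1643/2)x^4 - 2997x^3 + (15993/2)x^2 - (57701/4)x + 104485/8
check: T g = x^8 - 2x^4 - (7/2)x - 1/2
so T g − 0·g = x^8 - 2x^4 - (7/2)x - 1/2 = f ✓


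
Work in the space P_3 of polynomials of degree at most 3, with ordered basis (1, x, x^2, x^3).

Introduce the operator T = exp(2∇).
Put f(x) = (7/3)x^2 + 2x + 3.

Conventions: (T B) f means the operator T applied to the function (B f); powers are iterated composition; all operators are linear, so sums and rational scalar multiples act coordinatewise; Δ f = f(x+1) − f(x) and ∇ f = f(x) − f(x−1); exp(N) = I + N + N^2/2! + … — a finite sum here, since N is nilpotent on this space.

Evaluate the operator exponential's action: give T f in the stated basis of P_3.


order-1 term: (28/3)x - 2/3
order-2 term: 28/3
the series for exp(2∇) f terminates at order 2
exp(2∇) f = (7/3)x^2 + (34/3)x + 35/3

the result is g(x) = (7/3)x^2 + (34/3)x + 35/3


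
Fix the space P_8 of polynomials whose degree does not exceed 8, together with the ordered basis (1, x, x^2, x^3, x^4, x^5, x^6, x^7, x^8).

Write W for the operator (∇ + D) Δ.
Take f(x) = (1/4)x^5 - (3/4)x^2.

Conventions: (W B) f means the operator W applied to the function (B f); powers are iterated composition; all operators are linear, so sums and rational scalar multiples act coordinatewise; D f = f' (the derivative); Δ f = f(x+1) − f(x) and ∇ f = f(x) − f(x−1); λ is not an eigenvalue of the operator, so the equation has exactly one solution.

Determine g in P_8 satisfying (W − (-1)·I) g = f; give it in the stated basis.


write g with unknown coordinates in the stated basis and equate coefficients in (W − (-1)·I) g = f
solving from the highest basis element down gives g = (1/4)x^5 - 10x^3 - (33/4)x^2 + (225/2)x + 247/4
check: W g = 10x^3 + (15/2)x^2 - (225/2)x - 247/4
so W g − (-1)·g = (1/4)x^5 - (3/4)x^2 = f ✓

the image equals g(x) = (1/4)x^5 - 10x^3 - (33/4)x^2 + (225/2)x + 247/4


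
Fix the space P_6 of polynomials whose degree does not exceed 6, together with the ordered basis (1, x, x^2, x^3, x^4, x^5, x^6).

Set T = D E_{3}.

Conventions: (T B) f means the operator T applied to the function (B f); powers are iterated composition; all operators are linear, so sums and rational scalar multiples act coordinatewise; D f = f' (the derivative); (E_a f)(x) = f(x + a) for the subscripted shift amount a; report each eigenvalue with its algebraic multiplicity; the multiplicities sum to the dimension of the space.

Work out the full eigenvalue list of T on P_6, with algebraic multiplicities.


image of 1: 0
image of x: 1
image of x^2: 2x + 6
image of x^3: 3x^2 + 18x + 27
image of x^4: 4x^3 + 36x^2 + 108x + 108
image of x^5: 5x^4 + 60x^3 + 270x^2 + 540x + 405
image of x^6: 6x^5 + 90x^4 + 540x^3 + 1620x^2 + 2430x + 1458
the matrix is upper triangular; its diagonal is (0, 0, 0, 0, 0, 0, 0)
for a triangular matrix the eigenvalues are the diagonal entries, with algebraic multiplicity their repetition count

λ = 0 (multiplicity 7)


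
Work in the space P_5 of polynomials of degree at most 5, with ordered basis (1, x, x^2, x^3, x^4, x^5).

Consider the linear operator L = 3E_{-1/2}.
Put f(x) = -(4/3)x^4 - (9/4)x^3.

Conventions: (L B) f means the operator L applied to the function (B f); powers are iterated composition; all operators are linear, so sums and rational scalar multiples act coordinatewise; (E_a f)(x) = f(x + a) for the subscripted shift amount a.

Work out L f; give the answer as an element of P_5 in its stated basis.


g(x) = -4x^4 + (5/4)x^3 + (33/8)x^2 - (49/16)x + 19/32

E_{-1/2} f = -(4/3)x^4 + (5/12)x^3 + (11/8)x^2 - (49/48)x + 19/96
(3E_{-1/2}) f = -4x^4 + (5/4)x^3 + (33/8)x^2 - (49/16)x + 19/32


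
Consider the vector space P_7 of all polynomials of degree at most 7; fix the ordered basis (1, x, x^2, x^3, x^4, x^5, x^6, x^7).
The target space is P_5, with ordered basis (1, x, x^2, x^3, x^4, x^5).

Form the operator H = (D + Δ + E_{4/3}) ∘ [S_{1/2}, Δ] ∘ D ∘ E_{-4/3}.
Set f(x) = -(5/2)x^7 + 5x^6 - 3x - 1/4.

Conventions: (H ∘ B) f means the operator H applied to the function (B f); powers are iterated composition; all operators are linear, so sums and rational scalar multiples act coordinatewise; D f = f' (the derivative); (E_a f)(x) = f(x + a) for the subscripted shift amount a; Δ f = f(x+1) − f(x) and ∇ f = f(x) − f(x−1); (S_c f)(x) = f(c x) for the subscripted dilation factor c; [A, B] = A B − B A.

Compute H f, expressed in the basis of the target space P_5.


the result is g(x) = -(105/64)x^5 - (1675/128)x^4 + (2375/24)x^3 - (232625/1152)x^2 + (171595/864)x - 763505/10368

E_{-4/3} f = -(5/2)x^7 + (85/3)x^6 - (400/3)x^5 + (9200/27)x^4 - (41600/81)x^3 + (37120/81)x^2 - (166027/729)x + 442405/8748
D E_{-4/3} f = -(35/2)x^6 + 170x^5 - (2000/3)x^4 + (36800/27)x^3 - (41600/27)x^2 + (74240/81)x - 166027/729
Δ D E_{-4/3} f = -105x^5 + (1175/2)x^4 - (3950/3)x^3 + (27475/18)x^2 - (24685/27)x + 36385/162
S_{1/2} Δ D E_{-4/3} f = -(105/32)x^5 + (1175/32)x^4 - (1975/12)x^3 + (27475/72)x^2 - (24685/54)x + 36385/162
S_{1/2} D E_{-4/3} f = -(35/128)x^6 + (85/16)x^5 - (125/3)x^4 + (4600/27)x^3 - (10400/27)x^2 + (37120/81)x - 166027/729
Δ S_{1/2} D E_{-4/3} f = -(105/64)x^5 + (2875/128)x^4 - (11425/96)x^3 + (357275/1152)x^2 - (692935/1728)x + 2144405/10368
[S_{1/2}, Δ] D E_{-4/3} f = -(105/64)x^5 + (1825/128)x^4 - (4375/96)x^3 + (82325/1152)x^2 - (96985/1728)x + 184235/10368
D ([S_{1/2}, Δ] ∘ D ∘ E_{-4/3}) f = -(525/64)x^4 + (1825/32)x^3 - (4375/32)x^2 + (82325/576)x - 96985/1728
Δ ([S_{1/2}, Δ] ∘ D ∘ E_{-4/3}) f = -(525/64)x^4 + (325/8)x^3 - (4325/64)x^2 + (7925/144)x - 30445/1728
E_{4/3} ([S_{1/2}, Δ] ∘ D ∘ E_{-4/3}) f = -(105/64)x^5 + (425/128)x^4 + (125/96)x^3 + (2725/1152)x^2 + (1115/1728)x + 1075/10368
(D + Δ + E_{4/3}) ([S_{1/2}, Δ] ∘ D ∘ E_{-4/3}) f = -(105/64)x^5 - (1675/128)x^4 + (2375/24)x^3 - (232625/1152)x^2 + (171595/864)x - 763505/10368


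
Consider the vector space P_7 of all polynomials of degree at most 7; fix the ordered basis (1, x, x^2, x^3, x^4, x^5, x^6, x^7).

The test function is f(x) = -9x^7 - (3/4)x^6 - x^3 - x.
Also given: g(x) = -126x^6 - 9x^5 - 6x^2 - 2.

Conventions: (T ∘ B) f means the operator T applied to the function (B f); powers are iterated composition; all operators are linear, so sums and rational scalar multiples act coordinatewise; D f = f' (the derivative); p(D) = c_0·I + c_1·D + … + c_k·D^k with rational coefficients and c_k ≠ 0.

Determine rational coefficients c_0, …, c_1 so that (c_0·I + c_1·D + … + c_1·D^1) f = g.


c_0 = 0, c_1 = 2

D^0 f = -9x^7 - (3/4)x^6 - x^3 - x
D^1 f = -63x^6 - (9/2)x^5 - 3x^2 - 1
matching coefficients of g against c_0 f + c_1 Df + … from the top degree down determines the c_i
solution: c_0 = 0, c_1 = 2


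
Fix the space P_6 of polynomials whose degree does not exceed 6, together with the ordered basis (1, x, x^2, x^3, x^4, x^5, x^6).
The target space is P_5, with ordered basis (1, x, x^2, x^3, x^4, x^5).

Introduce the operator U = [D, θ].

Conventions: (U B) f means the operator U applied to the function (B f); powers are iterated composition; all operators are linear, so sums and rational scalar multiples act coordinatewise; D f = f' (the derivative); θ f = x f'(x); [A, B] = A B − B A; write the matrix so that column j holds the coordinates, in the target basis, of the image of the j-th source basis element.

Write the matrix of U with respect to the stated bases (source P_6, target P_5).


the matrix is [[0, 1, 0, 0, 0, 0, 0]; [0, 0, 2, 0, 0, 0, 0]; [0, 0, 0, 3, 0, 0, 0]; [0, 0, 0, 0, 4, 0, 0]; [0, 0, 0, 0, 0, 5, 0]; [0, 0, 0, 0, 0, 0, 6]] (rows listed top to bottom)

image of 1: 0
image of x: 1
image of x^2: 2x
image of x^3: 3x^2
image of x^4: 4x^3
image of x^5: 5x^4
image of x^6: 6x^5
each image's coordinates form column j of the matrix


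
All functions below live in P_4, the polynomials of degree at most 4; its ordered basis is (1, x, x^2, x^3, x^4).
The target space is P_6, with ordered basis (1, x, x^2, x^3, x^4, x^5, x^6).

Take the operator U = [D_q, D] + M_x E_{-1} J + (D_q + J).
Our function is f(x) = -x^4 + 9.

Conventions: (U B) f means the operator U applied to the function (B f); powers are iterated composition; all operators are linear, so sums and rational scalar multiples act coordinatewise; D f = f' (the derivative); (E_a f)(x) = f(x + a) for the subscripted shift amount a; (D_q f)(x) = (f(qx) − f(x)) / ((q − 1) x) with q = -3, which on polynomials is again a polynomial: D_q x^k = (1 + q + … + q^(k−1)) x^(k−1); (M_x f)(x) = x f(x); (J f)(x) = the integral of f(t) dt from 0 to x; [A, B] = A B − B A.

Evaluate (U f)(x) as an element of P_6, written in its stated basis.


D f = -4x^3
D_q D f = -28x^2
D_q f = 20x^3
D D_q f = 60x^2
[D_q, D] f = -88x^2
J f = -(1/5)x^5 + 9x
E_{-1} J f = -(1/5)x^5 + x^4 - 2x^3 + 2x^2 + 8x - 44/5
M_x E_{-1} J f = -(1/5)x^6 + x^5 - 2x^4 + 2x^3 + 8x^2 - (44/5)x
D_q f = 20x^3
J f = -(1/5)x^5 + 9x
(D_q + J) f = -(1/5)x^5 + 20x^3 + 9x
([D_q, D] + M_x E_{-1} J + (D_q + J)) f = -(1/5)x^6 + (4/5)x^5 - 2x^4 + 22x^3 - 80x^2 + (1/5)x

the result is g(x) = -(1/5)x^6 + (4/5)x^5 - 2x^4 + 22x^3 - 80x^2 + (1/5)x


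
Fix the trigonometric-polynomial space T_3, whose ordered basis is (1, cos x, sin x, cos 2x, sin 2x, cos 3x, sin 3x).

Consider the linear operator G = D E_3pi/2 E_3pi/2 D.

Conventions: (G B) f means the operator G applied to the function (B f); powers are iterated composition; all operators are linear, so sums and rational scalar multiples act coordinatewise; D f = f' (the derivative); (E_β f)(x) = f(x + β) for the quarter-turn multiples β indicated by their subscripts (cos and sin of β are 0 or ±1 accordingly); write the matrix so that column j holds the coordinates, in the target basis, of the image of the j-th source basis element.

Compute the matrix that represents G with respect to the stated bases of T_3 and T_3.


the matrix is [[0, 0, 0, 0, 0, 0, 0]; [0, 1, 0, 0, 0, 0, 0]; [0, 0, 1, 0, 0, 0, 0]; [0, 0, 0, -4, 0, 0, 0]; [0, 0, 0, 0, -4, 0, 0]; [0, 0, 0, 0, 0, 9, 0]; [0, 0, 0, 0, 0, 0, 9]] (rows listed top to bottom)

image of 1: 0
image of cos x: cos x
image of sin x: sin x
image of cos 2x: -4cos 2x
image of sin 2x: -4sin 2x
image of cos 3x: 9cos 3x
image of sin 3x: 9sin 3x
each image's coordinates form column j of the matrix


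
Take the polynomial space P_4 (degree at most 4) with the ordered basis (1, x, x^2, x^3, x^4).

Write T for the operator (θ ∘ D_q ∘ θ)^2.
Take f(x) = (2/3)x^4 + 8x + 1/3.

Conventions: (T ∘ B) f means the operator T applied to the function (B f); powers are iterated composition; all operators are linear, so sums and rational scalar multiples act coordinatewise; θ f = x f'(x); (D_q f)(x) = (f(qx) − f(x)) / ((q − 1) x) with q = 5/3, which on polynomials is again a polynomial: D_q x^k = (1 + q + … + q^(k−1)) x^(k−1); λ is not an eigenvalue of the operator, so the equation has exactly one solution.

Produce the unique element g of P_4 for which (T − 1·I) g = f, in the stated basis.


write g with unknown coordinates in the stated basis and equate coefficients in (T − 1·I) g = f
solving from the highest basis element down gives g = -(2/3)x^4 - (213248/81)x^2 - 8x - 1/3
check: T g = -(213248/81)x^2
so T g − 1·g = (2/3)x^4 + 8x + 1/3 = f ✓

g(x) = -(2/3)x^4 - (213248/81)x^2 - 8x - 1/3


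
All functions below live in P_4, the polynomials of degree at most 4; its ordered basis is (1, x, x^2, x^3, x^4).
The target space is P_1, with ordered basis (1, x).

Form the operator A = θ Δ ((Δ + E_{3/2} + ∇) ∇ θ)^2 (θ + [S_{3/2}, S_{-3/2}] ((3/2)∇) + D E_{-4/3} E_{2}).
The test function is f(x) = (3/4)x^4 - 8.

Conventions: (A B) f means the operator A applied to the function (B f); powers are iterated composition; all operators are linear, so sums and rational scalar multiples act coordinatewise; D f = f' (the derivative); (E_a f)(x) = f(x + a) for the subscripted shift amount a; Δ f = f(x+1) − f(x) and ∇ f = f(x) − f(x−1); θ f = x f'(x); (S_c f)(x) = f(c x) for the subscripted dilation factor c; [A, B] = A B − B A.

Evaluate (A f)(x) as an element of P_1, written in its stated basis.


the image equals g(x) = 864x

θ f = 3x^4
∇ f = 3x^3 - (9/2)x^2 + 3x - 3/4
((3/2)∇) f = (9/2)x^3 - (27/4)x^2 + (9/2)x - 9/8
S_{-3/2} ((3/2)∇) f = -(243/16)x^3 - (243/16)x^2 - (27/4)x - 9/8
S_{3/2} S_{-3/2} ((3/2)∇) f = -(6561/128)x^3 - (2187/64)x^2 - (81/8)x - 9/8
S_{3/2} ((3/2)∇) f = (243/16)x^3 - (243/16)x^2 + (27/4)x - 9/8
S_{-3/2} S_{3/2} ((3/2)∇) f = -(6561/128)x^3 - (2187/64)x^2 - (81/8)x - 9/8
[S_{3/2}, S_{-3/2}] ((3/2)∇) f = 0
E_{2} f = (3/4)x^4 + 6x^3 + 18x^2 + 24x + 4
E_{-4/3} E_{2} f = (3/4)x^4 + 2x^3 + 2x^2 + (8/9)x - 212/27
D E_{-4/3} E_{2} f = 3x^3 + 6x^2 + 4x + 8/9
(θ + [S_{3/2}, S_{-3/2}] ((3/2)∇) + D E_{-4/3} E_{2}) f = 3x^4 + 3x^3 + 6x^2 + 4x + 8/9
θ (θ + [S_{3/2}, S_{-3/2}] ((3/2)∇) + D E_{-4/3} E_{2}) f = 12x^4 + 9x^3 + 12x^2 + 4x
∇ θ (θ + [S_{3/2}, S_{-3/2}] ((3/2)∇) + D E_{-4/3} E_{2}) f = 48x^3 - 45x^2 + 45x - 11
Δ (∇ θ) (θ + [S_{3/2}, S_{-3/2}] ((3/2)∇) + D E_{-4/3} E_{2}) f = 144x^2 + 54x + 48
E_{3/2} (∇ θ) (θ + [S_{3/2}, S_{-3/2}] ((3/2)∇) + D E_{-4/3} E_{2}) f = 48x^3 + 171x^2 + 234x + 469/4
∇ (∇ θ) (θ + [S_{3/2}, S_{-3/2}] ((3/2)∇) + D E_{-4/3} E_{2}) f = 144x^2 - 234x + 138
(Δ + E_{3/2} + ∇) (∇ θ) (θ + [S_{3/2}, S_{-3/2}] ((3/2)∇) + D E_{-4/3} E_{2}) f = 48x^3 + 459x^2 + 54x + 1213/4
θ ((Δ + E_{3/2} + ∇) ∇ θ) (θ + [S_{3/2}, S_{-3/2}] ((3/2)∇) + D E_{-4/3} E_{2}) f = 144x^3 + 918x^2 + 54x
∇ θ ((Δ + E_{3/2} + ∇) ∇ θ) (θ + [S_{3/2}, S_{-3/2}] ((3/2)∇) + D E_{-4/3} E_{2}) f = 432x^2 + 1404x - 720
Δ (∇ θ) ((Δ + E_{3/2} + ∇) ∇ θ) (θ + [S_{3/2}, S_{-3/2}] ((3/2)∇) + D E_{-4/3} E_{2}) f = 864x + 1836
E_{3/2} (∇ θ) ((Δ + E_{3/2} + ∇) ∇ θ) (θ + [S_{3/2}, S_{-3/2}] ((3/2)∇) + D E_{-4/3} E_{2}) f = 432x^2 + 2700x + 2358
∇ (∇ θ) ((Δ + E_{3/2} + ∇) ∇ θ) (θ + [S_{3/2}, S_{-3/2}] ((3/2)∇) + D E_{-4/3} E_{2}) f = 864x + 972
(Δ + E_{3/2} + ∇) (∇ θ) ((Δ + E_{3/2} + ∇) ∇ θ) (θ + [S_{3/2}, S_{-3/2}] ((3/2)∇) + D E_{-4/3} E_{2}) f = 432x^2 + 4428x + 5166
Δ ((Δ + E_{3/2} + ∇) ∇ θ)^2 (θ + [S_{3/2}, S_{-3/2}] ((3/2)∇) + D E_{-4/3} E_{2}) f = 864x + 4860
θ Δ ((Δ + E_{3/2} + ∇) ∇ θ)^2 (θ + [S_{3/2}, S_{-3/2}] ((3/2)∇) + D E_{-4/3} E_{2}) f = 864x


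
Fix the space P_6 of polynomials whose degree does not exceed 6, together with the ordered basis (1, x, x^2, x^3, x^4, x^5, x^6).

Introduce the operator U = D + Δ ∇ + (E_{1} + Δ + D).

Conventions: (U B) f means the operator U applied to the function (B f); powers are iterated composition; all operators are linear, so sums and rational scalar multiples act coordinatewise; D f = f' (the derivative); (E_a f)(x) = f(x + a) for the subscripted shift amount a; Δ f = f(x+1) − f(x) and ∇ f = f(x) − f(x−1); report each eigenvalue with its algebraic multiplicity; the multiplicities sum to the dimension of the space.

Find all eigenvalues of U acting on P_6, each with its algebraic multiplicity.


λ = 1 (multiplicity 7)

image of 1: 1
image of x: x + 4
image of x^2: x^2 + 8x + 4
image of x^3: x^3 + 12x^2 + 12x + 2
image of x^4: x^4 + 16x^3 + 24x^2 + 8x + 4
image of x^5: x^5 + 20x^4 + 40x^3 + 20x^2 + 20x + 2
image of x^6: x^6 + 24x^5 + 60x^4 + 40x^3 + 60x^2 + 12x + 4
the matrix is upper triangular; its diagonal is (1, 1, 1, 1, 1, 1, 1)
for a triangular matrix the eigenvalues are the diagonal entries, with algebraic multiplicity their repetition count


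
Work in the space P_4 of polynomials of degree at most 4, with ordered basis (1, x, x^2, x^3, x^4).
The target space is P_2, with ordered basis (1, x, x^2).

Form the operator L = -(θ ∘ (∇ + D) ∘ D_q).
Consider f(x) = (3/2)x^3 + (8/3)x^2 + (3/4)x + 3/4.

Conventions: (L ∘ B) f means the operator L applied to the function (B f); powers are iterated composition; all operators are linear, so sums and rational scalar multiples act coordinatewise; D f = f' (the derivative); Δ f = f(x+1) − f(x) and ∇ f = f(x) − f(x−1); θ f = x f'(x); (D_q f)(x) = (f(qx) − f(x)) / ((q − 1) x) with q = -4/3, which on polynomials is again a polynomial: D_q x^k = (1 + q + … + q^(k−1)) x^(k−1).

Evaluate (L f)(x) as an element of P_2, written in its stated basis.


the result is g(x) = -(26/3)x

D_q f = (13/6)x^2 - (8/9)x + 3/4
∇ D_q f = (13/3)x - 55/18
D D_q f = (13/3)x - 8/9
(∇ + D) D_q f = (26/3)x - 71/18
θ (∇ + D) D_q f = (26/3)x
(-(θ ∘ (∇ + D) ∘ D_q)) f = -(26/3)x


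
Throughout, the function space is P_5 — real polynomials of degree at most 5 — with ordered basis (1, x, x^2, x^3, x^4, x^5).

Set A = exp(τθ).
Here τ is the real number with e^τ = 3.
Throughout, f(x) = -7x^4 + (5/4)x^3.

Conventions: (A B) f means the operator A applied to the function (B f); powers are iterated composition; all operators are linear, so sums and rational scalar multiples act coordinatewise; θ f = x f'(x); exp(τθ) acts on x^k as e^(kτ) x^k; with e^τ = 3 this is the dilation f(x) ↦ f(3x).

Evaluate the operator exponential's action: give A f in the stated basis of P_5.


the result is g(x) = -567x^4 + (135/4)x^3

exp(τθ) x^k = e^(kτ) x^k; with e^τ = 3 this sends x^k to 3^k x^k
x^3 ↦ 27 x^3
x^4 ↦ 81 x^4
applying this coordinatewise to f: exp(τθ) f = -567x^4 + (135/4)x^3


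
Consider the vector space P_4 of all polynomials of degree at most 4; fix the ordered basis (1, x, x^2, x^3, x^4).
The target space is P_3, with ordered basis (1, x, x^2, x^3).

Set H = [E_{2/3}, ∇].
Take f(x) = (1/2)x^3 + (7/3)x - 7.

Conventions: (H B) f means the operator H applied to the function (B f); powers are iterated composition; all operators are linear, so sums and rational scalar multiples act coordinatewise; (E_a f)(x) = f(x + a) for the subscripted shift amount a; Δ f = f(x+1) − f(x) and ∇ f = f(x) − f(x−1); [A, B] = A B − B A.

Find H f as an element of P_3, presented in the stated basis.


∇ f = (3/2)x^2 - (3/2)x + 17/6
E_{2/3} ∇ f = (3/2)x^2 + (1/2)x + 5/2
E_{2/3} f = (1/2)x^3 + x^2 + 3x - 143/27
∇ E_{2/3} f = (3/2)x^2 + (1/2)x + 5/2
[E_{2/3}, ∇] f = 0

the result is g(x) = 0


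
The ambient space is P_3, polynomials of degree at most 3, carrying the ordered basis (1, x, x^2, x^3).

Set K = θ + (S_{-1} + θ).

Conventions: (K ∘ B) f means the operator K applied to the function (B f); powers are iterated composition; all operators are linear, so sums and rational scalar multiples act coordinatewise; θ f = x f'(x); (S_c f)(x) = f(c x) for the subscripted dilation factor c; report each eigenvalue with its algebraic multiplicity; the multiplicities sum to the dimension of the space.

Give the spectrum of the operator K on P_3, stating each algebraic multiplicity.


image of 1: 1
image of x: x
image of x^2: 5x^2
image of x^3: 5x^3
the matrix is upper triangular; its diagonal is (1, 1, 5, 5)
for a triangular matrix the eigenvalues are the diagonal entries, with algebraic multiplicity their repetition count

λ = 1 (multiplicity 2), λ = 5 (multiplicity 2)


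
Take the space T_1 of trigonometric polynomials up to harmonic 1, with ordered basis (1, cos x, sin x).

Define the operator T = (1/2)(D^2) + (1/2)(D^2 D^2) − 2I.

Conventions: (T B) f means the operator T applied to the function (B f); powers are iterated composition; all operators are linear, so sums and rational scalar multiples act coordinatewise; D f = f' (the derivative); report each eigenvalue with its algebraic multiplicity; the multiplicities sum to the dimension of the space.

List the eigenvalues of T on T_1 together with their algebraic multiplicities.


λ = -2 (multiplicity 3)

image of 1: -2
image of cos x: -2cos x
image of sin x: -2sin x
the matrix is diagonal; its diagonal is (-2, -2, -2)
for a triangular matrix the eigenvalues are the diagonal entries, with algebraic multiplicity their repetition count


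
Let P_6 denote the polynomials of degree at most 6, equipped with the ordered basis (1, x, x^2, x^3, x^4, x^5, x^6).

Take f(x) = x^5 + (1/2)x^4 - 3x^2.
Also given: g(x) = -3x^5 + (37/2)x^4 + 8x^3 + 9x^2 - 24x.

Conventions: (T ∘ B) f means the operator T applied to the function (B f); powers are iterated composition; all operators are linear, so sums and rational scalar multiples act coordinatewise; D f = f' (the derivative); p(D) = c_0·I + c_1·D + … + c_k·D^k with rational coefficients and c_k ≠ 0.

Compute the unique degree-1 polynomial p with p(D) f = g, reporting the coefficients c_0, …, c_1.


D^0 f = x^5 + (1/2)x^4 - 3x^2
D^1 f = 5x^4 + 2x^3 - 6x
matching coefficients of g against c_0 f + c_1 Df + … from the top degree down determines the c_i
solution: c_0 = -3, c_1 = 4

c_0 = -3, c_1 = 4


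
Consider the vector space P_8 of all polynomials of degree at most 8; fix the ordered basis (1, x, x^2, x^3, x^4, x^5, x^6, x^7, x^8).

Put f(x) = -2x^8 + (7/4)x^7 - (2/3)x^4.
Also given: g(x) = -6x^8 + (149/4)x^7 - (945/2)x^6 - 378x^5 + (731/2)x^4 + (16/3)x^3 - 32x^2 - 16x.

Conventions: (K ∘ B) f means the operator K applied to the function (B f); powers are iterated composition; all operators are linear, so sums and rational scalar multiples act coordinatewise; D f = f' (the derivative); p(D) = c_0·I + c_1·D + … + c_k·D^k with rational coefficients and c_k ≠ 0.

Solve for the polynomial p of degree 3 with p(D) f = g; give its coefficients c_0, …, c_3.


D^0 f = -2x^8 + (7/4)x^7 - (2/3)x^4
D^1 f = -16x^7 + (49/4)x^6 - (8/3)x^3
D^2 f = -112x^6 + (147/2)x^5 - 8x^2
D^3 f = -672x^5 + (735/2)x^4 - 16x
matching coefficients of g against c_0 f + c_1 Df + … from the top degree down determines the c_i
solution: c_0 = 3, c_1 = -2, c_2 = 4, c_3 = 1

p(D) = 3·I − 2·D + 4·D^2 + D^3, i.e. c_0 = 3, c_1 = -2, c_2 = 4, c_3 = 1


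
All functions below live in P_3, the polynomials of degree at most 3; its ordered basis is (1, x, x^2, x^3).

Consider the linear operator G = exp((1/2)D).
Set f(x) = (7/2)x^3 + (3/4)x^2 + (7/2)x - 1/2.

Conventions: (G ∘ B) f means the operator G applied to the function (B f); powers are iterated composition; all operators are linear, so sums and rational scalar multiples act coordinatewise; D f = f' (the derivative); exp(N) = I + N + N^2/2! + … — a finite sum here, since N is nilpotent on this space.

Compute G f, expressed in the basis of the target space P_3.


order-1 term: (21/4)x^2 + (3/4)x + 7/4
order-2 term: (21/8)x + 3/16
order-3 term: 7/16
the series for exp((1/2)D) f terminates at order 3
exp((1/2)D) f = (7/2)x^3 + 6x^2 + (55/8)x + 15/8

the result is g(x) = (7/2)x^3 + 6x^2 + (55/8)x + 15/8


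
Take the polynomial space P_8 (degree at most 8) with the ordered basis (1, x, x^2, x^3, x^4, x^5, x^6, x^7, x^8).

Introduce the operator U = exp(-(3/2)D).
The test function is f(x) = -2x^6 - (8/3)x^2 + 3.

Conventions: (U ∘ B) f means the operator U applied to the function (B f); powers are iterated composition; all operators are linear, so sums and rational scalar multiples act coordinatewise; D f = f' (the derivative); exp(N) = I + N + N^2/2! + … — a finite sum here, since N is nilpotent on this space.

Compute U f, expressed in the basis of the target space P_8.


order-1 term: 18x^5 + 8x
order-2 term: -(135/2)x^4 - 6
order-3 term: 135x^3
order-4 term: -(1215/8)x^2
order-5 term: (729/8)x
order-6 term: -729/32
the series for exp(-(3/2)D) f terminates at order 6
exp(-(3/2)D) f = -2x^6 + 18x^5 - (135/2)x^4 + 135x^3 - (3709/24)x^2 + (793/8)x - 825/32

the result is g(x) = -2x^6 + 18x^5 - (135/2)x^4 + 135x^3 - (3709/24)x^2 + (793/8)x - 825/32


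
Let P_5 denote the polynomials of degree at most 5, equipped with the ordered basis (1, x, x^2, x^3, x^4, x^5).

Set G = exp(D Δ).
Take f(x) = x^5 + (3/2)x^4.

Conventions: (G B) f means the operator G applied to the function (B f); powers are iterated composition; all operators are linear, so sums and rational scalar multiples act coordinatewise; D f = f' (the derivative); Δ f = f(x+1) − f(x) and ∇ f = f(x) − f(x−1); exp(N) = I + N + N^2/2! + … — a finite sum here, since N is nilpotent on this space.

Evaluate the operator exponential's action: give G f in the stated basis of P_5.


g(x) = x^5 + (3/2)x^4 + 20x^3 + 48x^2 + 98x + 89

order-1 term: 20x^3 + 48x^2 + 38x + 11
order-2 term: 60x + 78
the series for exp(D Δ) f terminates at order 2
exp(D Δ) f = x^5 + (3/2)x^4 + 20x^3 + 48x^2 + 98x + 89


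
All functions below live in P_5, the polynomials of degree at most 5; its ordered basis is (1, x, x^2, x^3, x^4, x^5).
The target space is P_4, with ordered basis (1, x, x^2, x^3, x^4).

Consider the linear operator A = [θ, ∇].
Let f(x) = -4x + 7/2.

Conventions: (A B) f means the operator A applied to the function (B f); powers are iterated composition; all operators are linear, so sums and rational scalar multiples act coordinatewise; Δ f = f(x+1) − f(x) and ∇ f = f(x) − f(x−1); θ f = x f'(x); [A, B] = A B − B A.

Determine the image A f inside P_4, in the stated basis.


the result is g(x) = 4

∇ f = -4
θ ∇ f = 0
θ f = -4x
∇ θ f = -4
[θ, ∇] f = 4


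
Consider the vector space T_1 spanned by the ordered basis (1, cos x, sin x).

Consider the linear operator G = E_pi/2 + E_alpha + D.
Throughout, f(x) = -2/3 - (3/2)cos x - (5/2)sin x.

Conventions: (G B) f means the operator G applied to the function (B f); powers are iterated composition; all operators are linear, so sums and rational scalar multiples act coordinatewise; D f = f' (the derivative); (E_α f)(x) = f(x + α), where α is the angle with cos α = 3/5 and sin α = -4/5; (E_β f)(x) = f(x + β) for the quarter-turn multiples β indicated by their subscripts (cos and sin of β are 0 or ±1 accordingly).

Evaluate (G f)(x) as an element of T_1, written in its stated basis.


E_pi/2 f = -2/3 - (5/2)cos x + (3/2)sin x
E_alpha f = -2/3 + (11/10)cos x - (27/10)sin x
D f = -(5/2)cos x + (3/2)sin x
(E_pi/2 + E_alpha + D) f = -4/3 - (39/10)cos x + (3/10)sin x

g(x) = -4/3 - (39/10)cos x + (3/10)sin x


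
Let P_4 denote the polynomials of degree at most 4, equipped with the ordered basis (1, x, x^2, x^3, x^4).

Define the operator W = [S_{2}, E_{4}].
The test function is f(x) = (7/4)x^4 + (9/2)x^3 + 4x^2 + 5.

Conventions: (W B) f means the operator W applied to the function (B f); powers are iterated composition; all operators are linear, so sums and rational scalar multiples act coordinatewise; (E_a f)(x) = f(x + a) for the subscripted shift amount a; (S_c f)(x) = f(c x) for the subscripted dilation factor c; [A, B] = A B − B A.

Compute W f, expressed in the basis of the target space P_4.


E_{4} f = (7/4)x^4 + (65/2)x^3 + 226x^2 + 696x + 805
S_{2} E_{4} f = 28x^4 + 260x^3 + 904x^2 + 1392x + 805
S_{2} f = 28x^4 + 36x^3 + 16x^2 + 5
E_{4} S_{2} f = 28x^4 + 484x^3 + 3136x^2 + 9024x + 9733
[S_{2}, E_{4}] f = -224x^3 - 2232x^2 - 7632x - 8928

g(x) = -224x^3 - 2232x^2 - 7632x - 8928


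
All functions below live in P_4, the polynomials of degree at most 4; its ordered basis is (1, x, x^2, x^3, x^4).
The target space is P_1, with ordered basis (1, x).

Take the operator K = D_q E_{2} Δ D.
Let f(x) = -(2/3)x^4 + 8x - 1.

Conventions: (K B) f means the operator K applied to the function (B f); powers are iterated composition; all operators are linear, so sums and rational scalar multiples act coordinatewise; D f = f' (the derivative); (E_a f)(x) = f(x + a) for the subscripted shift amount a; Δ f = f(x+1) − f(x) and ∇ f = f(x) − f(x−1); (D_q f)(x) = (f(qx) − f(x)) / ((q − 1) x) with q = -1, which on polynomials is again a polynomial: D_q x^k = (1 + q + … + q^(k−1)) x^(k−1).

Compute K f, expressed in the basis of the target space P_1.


D f = -(8/3)x^3 + 8
Δ D f = -8x^2 - 8x - 8/3
E_{2} Δ D f = -8x^2 - 40x - 152/3
D_q E_{2} Δ D f = -40

g(x) = -40


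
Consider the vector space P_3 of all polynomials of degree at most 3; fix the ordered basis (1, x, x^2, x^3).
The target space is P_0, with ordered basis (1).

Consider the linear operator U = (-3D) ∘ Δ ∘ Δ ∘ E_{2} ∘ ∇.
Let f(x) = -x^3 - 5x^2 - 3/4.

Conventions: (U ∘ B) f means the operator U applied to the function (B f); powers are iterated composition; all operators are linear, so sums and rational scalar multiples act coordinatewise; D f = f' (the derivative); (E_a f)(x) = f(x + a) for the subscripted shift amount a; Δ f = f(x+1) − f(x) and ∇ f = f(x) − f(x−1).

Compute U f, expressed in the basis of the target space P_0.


∇ f = -3x^2 - 7x + 4
E_{2} ∇ f = -3x^2 - 19x - 22
Δ E_{2} ∇ f = -6x - 22
Δ (Δ ∘ E_{2} ∘ ∇) f = -6
D Δ (Δ ∘ E_{2} ∘ ∇) f = 0
(-3D) Δ (Δ ∘ E_{2} ∘ ∇) f = 0

g(x) = 0


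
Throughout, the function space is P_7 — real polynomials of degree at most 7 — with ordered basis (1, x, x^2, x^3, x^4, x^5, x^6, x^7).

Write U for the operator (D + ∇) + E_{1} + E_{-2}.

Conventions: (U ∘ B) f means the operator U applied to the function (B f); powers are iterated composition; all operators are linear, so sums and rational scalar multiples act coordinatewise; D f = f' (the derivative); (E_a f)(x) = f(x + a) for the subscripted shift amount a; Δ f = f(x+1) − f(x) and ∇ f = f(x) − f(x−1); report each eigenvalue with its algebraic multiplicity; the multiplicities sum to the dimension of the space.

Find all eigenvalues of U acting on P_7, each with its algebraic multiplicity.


λ = 2 (multiplicity 8)

image of 1: 2
image of x: 2x + 1
image of x^2: 2x^2 + 2x + 4
image of x^3: 2x^3 + 3x^2 + 12x - 6
image of x^4: 2x^4 + 4x^3 + 24x^2 - 24x + 16
image of x^5: 2x^5 + 5x^4 + 40x^3 - 60x^2 + 80x - 30
image of x^6: 2x^6 + 6x^5 + 60x^4 - 120x^3 + 240x^2 - 180x + 64
image of x^7: 2x^7 + 7x^6 + 84x^5 - 210x^4 + 560x^3 - 630x^2 + 448x - 126
the matrix is upper triangular; its diagonal is (2, 2, 2, 2, 2, 2, 2, 2)
for a triangular matrix the eigenvalues are the diagonal entries, with algebraic multiplicity their repetition count


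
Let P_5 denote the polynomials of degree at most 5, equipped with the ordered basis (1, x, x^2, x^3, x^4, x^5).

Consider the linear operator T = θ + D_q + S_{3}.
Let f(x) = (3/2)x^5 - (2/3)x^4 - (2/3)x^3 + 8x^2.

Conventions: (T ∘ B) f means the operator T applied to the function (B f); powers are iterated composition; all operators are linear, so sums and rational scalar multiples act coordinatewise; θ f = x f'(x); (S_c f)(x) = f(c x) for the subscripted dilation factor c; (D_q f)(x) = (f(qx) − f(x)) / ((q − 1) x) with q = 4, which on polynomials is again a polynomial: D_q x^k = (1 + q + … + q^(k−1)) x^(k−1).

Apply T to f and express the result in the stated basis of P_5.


the image equals g(x) = 372x^5 + (2729/6)x^4 - (230/3)x^3 + 74x^2 + 40x

θ f = (15/2)x^5 - (8/3)x^4 - 2x^3 + 16x^2
D_q f = (1023/2)x^4 - (170/3)x^3 - 14x^2 + 40x
S_{3} f = (729/2)x^5 - 54x^4 - 18x^3 + 72x^2
(θ + D_q + S_{3}) f = 372x^5 + (2729/6)x^4 - (230/3)x^3 + 74x^2 + 40x


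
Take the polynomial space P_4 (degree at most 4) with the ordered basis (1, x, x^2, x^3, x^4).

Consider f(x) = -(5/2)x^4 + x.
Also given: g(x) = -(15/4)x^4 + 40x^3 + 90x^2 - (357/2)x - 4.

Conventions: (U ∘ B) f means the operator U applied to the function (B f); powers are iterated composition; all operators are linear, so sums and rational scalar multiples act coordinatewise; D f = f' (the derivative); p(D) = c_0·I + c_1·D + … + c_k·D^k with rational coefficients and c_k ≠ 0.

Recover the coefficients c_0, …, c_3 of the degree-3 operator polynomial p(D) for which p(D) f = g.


p(D) = (3/2)·I − 4·D − 3·D^2 + 3·D^3, i.e. c_0 = 3/2, c_1 = -4, c_2 = -3, c_3 = 3

D^0 f = -(5/2)x^4 + x
D^1 f = -10x^3 + 1
D^2 f = -30x^2
D^3 f = -60x
matching coefficients of g against c_0 f + c_1 Df + … from the top degree down determines the c_i
solution: c_0 = 3/2, c_1 = -4, c_2 = -3, c_3 = 3


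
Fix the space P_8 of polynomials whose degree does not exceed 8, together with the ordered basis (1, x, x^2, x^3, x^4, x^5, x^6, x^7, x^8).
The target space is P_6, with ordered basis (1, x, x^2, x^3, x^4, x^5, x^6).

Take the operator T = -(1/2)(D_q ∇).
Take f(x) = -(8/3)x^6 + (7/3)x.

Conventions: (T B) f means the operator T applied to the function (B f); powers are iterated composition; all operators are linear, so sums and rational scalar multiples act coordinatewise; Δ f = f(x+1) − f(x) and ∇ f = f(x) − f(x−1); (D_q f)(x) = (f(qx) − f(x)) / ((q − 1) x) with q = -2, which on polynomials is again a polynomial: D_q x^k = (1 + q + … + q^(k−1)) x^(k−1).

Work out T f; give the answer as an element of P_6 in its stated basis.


∇ f = -16x^5 + 40x^4 - (160/3)x^3 + 40x^2 - 16x + 5
D_q ∇ f = -176x^4 - 200x^3 - 160x^2 - 40x - 16
(-(1/2)(D_q ∇)) f = 88x^4 + 100x^3 + 80x^2 + 20x + 8

g(x) = 88x^4 + 100x^3 + 80x^2 + 20x + 8


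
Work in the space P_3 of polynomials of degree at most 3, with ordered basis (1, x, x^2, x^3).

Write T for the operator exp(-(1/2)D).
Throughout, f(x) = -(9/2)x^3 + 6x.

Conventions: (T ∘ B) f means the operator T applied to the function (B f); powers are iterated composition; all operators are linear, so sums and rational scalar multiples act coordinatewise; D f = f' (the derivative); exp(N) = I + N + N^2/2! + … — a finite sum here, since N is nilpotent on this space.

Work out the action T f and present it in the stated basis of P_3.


the image equals g(x) = -(9/2)x^3 + (27/4)x^2 + (21/8)x - 39/16

order-1 term: (27/4)x^2 - 3
order-2 term: -(27/8)x
order-3 term: 9/16
the series for exp(-(1/2)D) f terminates at order 3
exp(-(1/2)D) f = -(9/2)x^3 + (27/4)x^2 + (21/8)x - 39/16


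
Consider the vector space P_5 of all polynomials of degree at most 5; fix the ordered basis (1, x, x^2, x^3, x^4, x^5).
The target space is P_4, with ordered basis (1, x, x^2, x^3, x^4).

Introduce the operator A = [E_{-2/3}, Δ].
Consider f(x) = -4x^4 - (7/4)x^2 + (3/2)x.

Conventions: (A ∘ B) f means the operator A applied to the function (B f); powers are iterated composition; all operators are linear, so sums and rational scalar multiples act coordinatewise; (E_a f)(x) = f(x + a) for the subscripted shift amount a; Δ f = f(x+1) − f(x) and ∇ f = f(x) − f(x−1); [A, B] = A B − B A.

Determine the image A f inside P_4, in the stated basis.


Δ f = -16x^3 - 24x^2 - (39/2)x - 17/4
E_{-2/3} Δ f = -16x^3 + 8x^2 - (53/6)x + 305/108
E_{-2/3} f = -4x^4 + (32/3)x^3 - (149/12)x^2 + (463/54)x - 208/81
Δ E_{-2/3} f = -16x^3 + 8x^2 - (53/6)x + 305/108
[E_{-2/3}, Δ] f = 0

g(x) = 0


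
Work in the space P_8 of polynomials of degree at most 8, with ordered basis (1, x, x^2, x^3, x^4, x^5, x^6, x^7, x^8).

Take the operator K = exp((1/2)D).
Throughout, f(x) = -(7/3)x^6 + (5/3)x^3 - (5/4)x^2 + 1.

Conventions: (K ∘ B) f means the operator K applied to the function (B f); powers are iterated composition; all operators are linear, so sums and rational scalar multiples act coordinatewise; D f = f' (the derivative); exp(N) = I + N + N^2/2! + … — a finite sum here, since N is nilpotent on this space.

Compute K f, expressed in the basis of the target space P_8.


the result is g(x) = -(7/3)x^6 - 7x^5 - (35/4)x^4 - (25/6)x^3 - (15/16)x^2 - (7/16)x + 55/64

order-1 term: -7x^5 + (5/2)x^2 - (5/4)x
order-2 term: -(35/4)x^4 + (5/4)x - 5/16
order-3 term: -(35/6)x^3 + 5/24
order-4 term: -(35/16)x^2
order-5 term: -(7/16)x
order-6 term: -7/192
the series for exp((1/2)D) f terminates at order 6
exp((1/2)D) f = -(7/3)x^6 - 7x^5 - (35/4)x^4 - (25/6)x^3 - (15/16)x^2 - (7/16)x + 55/64
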